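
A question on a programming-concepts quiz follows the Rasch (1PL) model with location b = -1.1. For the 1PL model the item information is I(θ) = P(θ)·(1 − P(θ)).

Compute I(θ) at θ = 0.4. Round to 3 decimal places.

0.149

P = 1/(1+e^{-1.5000}) = 0.8176
P(1−P) = 0.8176 × 0.1824 = 0.1491
I = P(1−P) = 0.14915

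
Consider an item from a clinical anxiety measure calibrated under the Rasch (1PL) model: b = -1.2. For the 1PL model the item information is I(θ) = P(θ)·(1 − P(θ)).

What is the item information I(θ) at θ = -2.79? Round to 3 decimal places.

0.141

P = 1/(1+e^{1.5900}) = 0.1694
P(1−P) = 0.1694 × 0.8306 = 0.1407
I = P(1−P) = 0.14069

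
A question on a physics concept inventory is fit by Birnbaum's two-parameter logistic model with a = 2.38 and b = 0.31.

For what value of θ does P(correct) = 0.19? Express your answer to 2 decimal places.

P(θ) = 1 / (1 + exp(−a(θ − b)))
logit = ln(0.1900/0.8100) = -1.4500
θ = b + logit/(a) = 0.31 + (-1.4500)/2.3800 = -0.2992

-0.30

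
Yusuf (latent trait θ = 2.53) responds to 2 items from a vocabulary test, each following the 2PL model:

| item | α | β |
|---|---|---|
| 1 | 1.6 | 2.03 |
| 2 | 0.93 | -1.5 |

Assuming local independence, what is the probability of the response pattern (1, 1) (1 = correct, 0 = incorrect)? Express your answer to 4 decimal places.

P(θ) = 1 / (1 + exp(−α(θ − β)))
P_1 = 1/(1+e^{-0.8000}) = 0.6900
P_2 = 1/(1+e^{-3.7479}) = 0.9770
L = P_1 × P_2 = 0.6900 × 0.9770 = 0.67409

0.6741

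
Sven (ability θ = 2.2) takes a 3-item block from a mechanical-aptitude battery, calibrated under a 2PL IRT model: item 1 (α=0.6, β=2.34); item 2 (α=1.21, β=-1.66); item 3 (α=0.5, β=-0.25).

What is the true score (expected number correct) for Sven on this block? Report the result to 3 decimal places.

2.243

P(θ) = 1 / (1 + exp(−α(θ − β)))
P_1 = 1/(1+e^{0.0840}) = 0.4790
P_2 = 1/(1+e^{-4.6706}) = 0.9907
P_3 = 1/(1+e^{-1.2250}) = 0.7729
E[score] = 0.4790 + 0.9907 + 0.7729 = 2.2427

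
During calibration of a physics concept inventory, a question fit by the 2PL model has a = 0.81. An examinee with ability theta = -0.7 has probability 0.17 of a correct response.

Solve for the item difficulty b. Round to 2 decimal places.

P(theta) = 1 / (1 + exp(−a(theta − b)))
logit(0.17) = ln(0.17/0.83) = -1.5856
b = theta − logit/(a) = -0.7 − (-1.5856)/0.8100 = 1.2576

1.26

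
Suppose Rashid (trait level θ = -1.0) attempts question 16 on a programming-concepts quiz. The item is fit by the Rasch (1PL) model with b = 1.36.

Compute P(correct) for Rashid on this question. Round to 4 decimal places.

P(θ) = 1 / (1 + exp(−(θ − b)))
Exponent: (-1.0 − 1.36) = -2.3600
1/(1 + e^{2.3600}) = 0.0863
P = 0.0863

0.0863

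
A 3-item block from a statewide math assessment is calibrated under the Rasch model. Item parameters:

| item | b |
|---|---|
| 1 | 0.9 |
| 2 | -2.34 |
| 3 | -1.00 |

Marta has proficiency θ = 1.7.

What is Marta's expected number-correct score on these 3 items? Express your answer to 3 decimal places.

2.610

P(θ) = 1 / (1 + exp(−(θ − b)))
P_1 = 1/(1+e^{-0.8000}) = 0.6900
P_2 = 1/(1+e^{-4.0400}) = 0.9827
P_3 = 1/(1+e^{-2.7000}) = 0.9370
E[score] = 0.6900 + 0.9827 + 0.9370 = 2.6097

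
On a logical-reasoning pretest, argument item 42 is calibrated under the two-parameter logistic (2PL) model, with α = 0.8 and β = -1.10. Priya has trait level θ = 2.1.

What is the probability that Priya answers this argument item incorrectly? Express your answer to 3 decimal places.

P(θ) = 1 / (1 + exp(−α(θ − β)))
Exponent: 0.8 × (2.1 − (-1.10)) = 2.5600
1/(1 + e^{-2.5600}) = 0.9282
P(incorrect) = 1 − 0.9282 = 0.0718

0.072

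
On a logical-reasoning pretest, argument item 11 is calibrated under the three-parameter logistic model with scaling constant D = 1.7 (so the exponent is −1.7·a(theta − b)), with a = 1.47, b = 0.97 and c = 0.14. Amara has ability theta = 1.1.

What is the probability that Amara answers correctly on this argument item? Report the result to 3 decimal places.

P(theta) = c + (1 − c) · 1 / (1 + exp(−D·a(theta − b)))
Exponent: 1.7 × 1.47 × (1.1 − 0.97) = 0.3249
1/(1 + e^{-0.3249}) = 0.5805
P = 0.14 + 0.86 × 0.5805 = 0.6392

0.639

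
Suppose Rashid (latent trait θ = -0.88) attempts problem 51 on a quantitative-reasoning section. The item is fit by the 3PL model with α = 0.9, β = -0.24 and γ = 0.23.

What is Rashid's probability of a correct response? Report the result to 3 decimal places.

P(θ) = γ + (1 − γ) · 1 / (1 + exp(−α(θ − β)))
Exponent: 0.9 × (-0.88 − (-0.24)) = -0.5760
1/(1 + e^{0.5760}) = 0.3599
P = 0.23 + 0.77 × 0.3599 = 0.5071

0.507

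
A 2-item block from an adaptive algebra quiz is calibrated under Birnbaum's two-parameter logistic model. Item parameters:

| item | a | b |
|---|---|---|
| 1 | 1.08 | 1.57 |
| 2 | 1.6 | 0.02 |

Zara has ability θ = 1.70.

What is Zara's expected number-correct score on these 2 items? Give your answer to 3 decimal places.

P(θ) = 1 / (1 + exp(−a(θ − b)))
P_1 = 1/(1+e^{-0.1404}) = 0.5350
P_2 = 1/(1+e^{-2.6880}) = 0.9363
E[score] = 0.5350 + 0.9363 = 1.4714

1.471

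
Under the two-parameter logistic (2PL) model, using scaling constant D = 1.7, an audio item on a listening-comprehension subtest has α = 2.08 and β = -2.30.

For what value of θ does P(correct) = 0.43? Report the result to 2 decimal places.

P(θ) = 1 / (1 + exp(−D·α(θ − β)))
logit = ln(0.4300/0.5700) = -0.2819
θ = β + logit/(1.7·α) = -2.30 + (-0.2819)/3.5360 = -2.3797

-2.38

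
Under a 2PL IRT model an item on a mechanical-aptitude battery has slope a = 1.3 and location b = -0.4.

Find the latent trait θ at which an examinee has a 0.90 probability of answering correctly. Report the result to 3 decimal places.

1.290

P(θ) = 1 / (1 + exp(−a(θ − b)))
logit = ln(0.9000/0.1000) = 2.1972
θ = b + logit/(a) = -0.4 + 2.1972/1.3000 = 1.2902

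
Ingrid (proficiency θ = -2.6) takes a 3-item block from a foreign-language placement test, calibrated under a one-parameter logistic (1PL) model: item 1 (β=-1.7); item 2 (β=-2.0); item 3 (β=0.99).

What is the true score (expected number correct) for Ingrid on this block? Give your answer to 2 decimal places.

0.67

P(θ) = 1 / (1 + exp(−(θ − β)))
P_1 = 1/(1+e^{0.9000}) = 0.2891
P_2 = 1/(1+e^{0.6000}) = 0.3543
P_3 = 1/(1+e^{3.5900}) = 0.0269
E[score] = 0.2891 + 0.3543 + 0.0269 = 0.6703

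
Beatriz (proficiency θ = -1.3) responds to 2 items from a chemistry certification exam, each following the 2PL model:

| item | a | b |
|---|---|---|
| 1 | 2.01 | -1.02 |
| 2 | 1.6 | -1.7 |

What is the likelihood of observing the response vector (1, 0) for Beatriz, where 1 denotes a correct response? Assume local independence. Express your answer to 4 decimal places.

0.1253

P(θ) = 1 / (1 + exp(−a(θ − b)))
P_1 = 1/(1+e^{0.5628}) = 0.3629
P_2 = 1/(1+e^{-0.6400}) = 0.6548
L = P_1 × (1−P_2) = 0.3629 × 0.3452 = 0.12529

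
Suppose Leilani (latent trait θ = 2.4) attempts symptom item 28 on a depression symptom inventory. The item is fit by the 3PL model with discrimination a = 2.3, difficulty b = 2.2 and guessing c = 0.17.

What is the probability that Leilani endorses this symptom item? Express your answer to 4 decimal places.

P(θ) = c + (1 − c) · 1 / (1 + exp(−a(θ − b)))
Exponent: 2.3 × (2.4 − 2.2) = 0.4600
1/(1 + e^{-0.4600}) = 0.6130
P = 0.17 + 0.83 × 0.6130 = 0.6788

0.6788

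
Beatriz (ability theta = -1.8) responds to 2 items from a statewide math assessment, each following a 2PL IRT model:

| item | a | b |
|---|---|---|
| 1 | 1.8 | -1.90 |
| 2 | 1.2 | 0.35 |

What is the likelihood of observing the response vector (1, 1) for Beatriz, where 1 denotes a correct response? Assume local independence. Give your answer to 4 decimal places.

0.0384

P(theta) = 1 / (1 + exp(−a(theta − b)))
P_1 = 1/(1+e^{-0.1800}) = 0.5449
P_2 = 1/(1+e^{2.5800}) = 0.0704
L = P_1 × P_2 = 0.5449 × 0.0704 = 0.03838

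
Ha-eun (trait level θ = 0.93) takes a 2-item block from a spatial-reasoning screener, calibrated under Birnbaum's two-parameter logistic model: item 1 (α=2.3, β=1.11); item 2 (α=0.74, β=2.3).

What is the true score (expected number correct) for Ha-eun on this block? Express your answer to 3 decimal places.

P(θ) = 1 / (1 + exp(−α(θ − β)))
P_1 = 1/(1+e^{0.4140}) = 0.3980
P_2 = 1/(1+e^{1.0138}) = 0.2662
E[score] = 0.3980 + 0.2662 = 0.6642

0.664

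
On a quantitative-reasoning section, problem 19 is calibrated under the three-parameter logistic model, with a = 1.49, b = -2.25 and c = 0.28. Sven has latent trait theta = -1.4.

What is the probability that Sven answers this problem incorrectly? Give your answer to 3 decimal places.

0.158

P(theta) = c + (1 − c) · 1 / (1 + exp(−a(theta − b)))
Exponent: 1.49 × (-1.4 − (-2.25)) = 1.2665
1/(1 + e^{-1.2665}) = 0.7801
P = 0.28 + 0.72 × 0.7801 = 0.8417
P(incorrect) = 1 − 0.8417 = 0.1583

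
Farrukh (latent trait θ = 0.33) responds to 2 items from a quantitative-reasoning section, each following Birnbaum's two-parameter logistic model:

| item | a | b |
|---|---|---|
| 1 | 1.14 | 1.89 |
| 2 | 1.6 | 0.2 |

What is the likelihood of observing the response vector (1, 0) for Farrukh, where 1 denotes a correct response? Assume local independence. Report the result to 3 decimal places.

P(θ) = 1 / (1 + exp(−a(θ − b)))
P_1 = 1/(1+e^{1.7784}) = 0.1445
P_2 = 1/(1+e^{-0.2080}) = 0.5518
L = P_1 × (1−P_2) = 0.1445 × 0.4482 = 0.06476

0.065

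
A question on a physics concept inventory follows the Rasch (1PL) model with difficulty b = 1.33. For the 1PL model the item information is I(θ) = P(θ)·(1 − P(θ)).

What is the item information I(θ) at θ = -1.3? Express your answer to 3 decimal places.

0.063

P = 1/(1+e^{2.6300}) = 0.0672
P(1−P) = 0.0672 × 0.9328 = 0.0627
I = P(1−P) = 0.06271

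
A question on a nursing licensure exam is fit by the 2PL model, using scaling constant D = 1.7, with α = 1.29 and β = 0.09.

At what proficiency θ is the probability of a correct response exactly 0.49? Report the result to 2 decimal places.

P(θ) = 1 / (1 + exp(−D·α(θ − β)))
logit = ln(0.4900/0.5100) = -0.0400
θ = β + logit/(1.7·α) = 0.09 + (-0.0400)/2.1930 = 0.0718

0.07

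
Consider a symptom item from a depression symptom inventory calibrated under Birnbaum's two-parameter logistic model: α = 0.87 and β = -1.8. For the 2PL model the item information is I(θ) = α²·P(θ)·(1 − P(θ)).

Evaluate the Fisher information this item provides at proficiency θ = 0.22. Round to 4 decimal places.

0.0950

P = 1/(1+e^{-1.7574}) = 0.8529
P(1−P) = 0.8529 × 0.1471 = 0.1255
I = α² × P(1−P) = 0.87² × 0.1255 = 0.09497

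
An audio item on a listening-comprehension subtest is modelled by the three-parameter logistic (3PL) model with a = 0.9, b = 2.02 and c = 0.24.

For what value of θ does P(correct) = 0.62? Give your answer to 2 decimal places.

2.02

P(θ) = c + (1 − c) · 1 / (1 + exp(−a(θ − b)))
Remove guessing floor: (0.62 − 0.24)/(1 − 0.24) = 0.5000
logit = ln(0.5000/0.5000) = 0.0000
θ = b + logit/(a) = 2.02 + 0.0000/0.9000 = 2.0200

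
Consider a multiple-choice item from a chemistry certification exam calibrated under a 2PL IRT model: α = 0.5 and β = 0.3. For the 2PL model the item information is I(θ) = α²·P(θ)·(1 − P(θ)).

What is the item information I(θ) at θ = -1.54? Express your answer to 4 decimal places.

P = 1/(1+e^{0.9200}) = 0.2850
P(1−P) = 0.2850 × 0.7150 = 0.2038
I = α² × P(1−P) = 0.5² × 0.2038 = 0.05094

0.0509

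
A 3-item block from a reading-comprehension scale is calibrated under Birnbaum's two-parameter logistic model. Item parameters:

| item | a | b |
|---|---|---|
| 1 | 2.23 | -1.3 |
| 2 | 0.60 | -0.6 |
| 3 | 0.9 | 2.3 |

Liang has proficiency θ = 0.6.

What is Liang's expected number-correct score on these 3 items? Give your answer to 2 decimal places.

1.84

P(θ) = 1 / (1 + exp(−a(θ − b)))
P_1 = 1/(1+e^{-4.2370}) = 0.9858
P_2 = 1/(1+e^{-0.7200}) = 0.6726
P_3 = 1/(1+e^{1.5300}) = 0.1780
E[score] = 0.9858 + 0.6726 + 0.1780 = 1.8364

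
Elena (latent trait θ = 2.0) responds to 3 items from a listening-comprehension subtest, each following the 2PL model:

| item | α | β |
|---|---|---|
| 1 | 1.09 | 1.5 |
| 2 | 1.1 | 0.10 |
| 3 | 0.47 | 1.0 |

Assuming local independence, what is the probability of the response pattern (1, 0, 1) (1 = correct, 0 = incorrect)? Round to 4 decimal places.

0.0429

P(θ) = 1 / (1 + exp(−α(θ − β)))
P_1 = 1/(1+e^{-0.5450}) = 0.6330
P_2 = 1/(1+e^{-2.0900}) = 0.8899
P_3 = 1/(1+e^{-0.4700}) = 0.6154
L = P_1 × (1−P_2) × P_3 = 0.6330 × 0.1101 × 0.6154 = 0.04288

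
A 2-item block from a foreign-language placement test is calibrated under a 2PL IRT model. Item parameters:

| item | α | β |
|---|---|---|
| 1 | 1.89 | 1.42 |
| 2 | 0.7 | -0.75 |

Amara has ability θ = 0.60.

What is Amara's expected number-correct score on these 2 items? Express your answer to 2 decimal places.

P(θ) = 1 / (1 + exp(−α(θ − β)))
P_1 = 1/(1+e^{1.5498}) = 0.1751
P_2 = 1/(1+e^{-0.9450}) = 0.7201
E[score] = 0.1751 + 0.7201 = 0.8952

0.90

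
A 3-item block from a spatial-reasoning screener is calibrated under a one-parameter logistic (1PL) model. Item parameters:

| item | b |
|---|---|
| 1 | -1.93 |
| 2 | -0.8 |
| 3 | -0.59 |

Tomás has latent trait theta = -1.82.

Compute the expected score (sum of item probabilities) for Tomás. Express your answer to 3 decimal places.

1.019

P(theta) = 1 / (1 + exp(−(theta − b)))
P_1 = 1/(1+e^{-0.1100}) = 0.5275
P_2 = 1/(1+e^{1.0200}) = 0.2650
P_3 = 1/(1+e^{1.2300}) = 0.2262
E[score] = 0.5275 + 0.2650 + 0.2262 = 1.0187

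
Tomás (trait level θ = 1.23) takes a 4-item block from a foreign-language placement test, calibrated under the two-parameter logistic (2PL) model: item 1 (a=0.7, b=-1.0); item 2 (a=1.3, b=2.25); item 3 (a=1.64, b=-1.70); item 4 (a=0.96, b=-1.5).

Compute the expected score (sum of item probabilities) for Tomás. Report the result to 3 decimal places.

P(θ) = 1 / (1 + exp(−a(θ − b)))
P_1 = 1/(1+e^{-1.5610}) = 0.8265
P_2 = 1/(1+e^{1.3260}) = 0.2098
P_3 = 1/(1+e^{-4.8052}) = 0.9919
P_4 = 1/(1+e^{-2.6208}) = 0.9322
E[score] = 0.8265 + 0.2098 + 0.9919 + 0.9322 = 2.9604

2.960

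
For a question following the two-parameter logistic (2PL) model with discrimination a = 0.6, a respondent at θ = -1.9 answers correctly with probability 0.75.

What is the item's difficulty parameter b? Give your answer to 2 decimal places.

-3.73

P(θ) = 1 / (1 + exp(−a(θ − b)))
logit(0.75) = ln(0.75/0.25) = 1.0986
b = θ − logit/(a) = -1.9 − 1.0986/0.6000 = -3.7310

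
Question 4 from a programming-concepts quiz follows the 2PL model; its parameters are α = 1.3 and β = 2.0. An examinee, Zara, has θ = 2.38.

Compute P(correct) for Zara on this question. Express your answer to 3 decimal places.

0.621

P(θ) = 1 / (1 + exp(−α(θ − β)))
Exponent: 1.3 × (2.38 − 2.0) = 0.4940
1/(1 + e^{-0.4940}) = 0.6210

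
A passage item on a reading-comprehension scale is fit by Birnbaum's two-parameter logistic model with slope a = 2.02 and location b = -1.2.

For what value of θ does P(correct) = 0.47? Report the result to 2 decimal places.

P(θ) = 1 / (1 + exp(−a(θ − b)))
logit = ln(0.4700/0.5300) = -0.1201
θ = b + logit/(a) = -1.2 + (-0.1201)/2.0200 = -1.2595

-1.26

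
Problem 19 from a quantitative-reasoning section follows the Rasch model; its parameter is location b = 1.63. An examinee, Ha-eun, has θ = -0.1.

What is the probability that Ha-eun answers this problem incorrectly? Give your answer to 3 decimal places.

P(θ) = 1 / (1 + exp(−(θ − b)))
Exponent: (-0.1 − 1.63) = -1.7300
1/(1 + e^{1.7300}) = 0.1506
P = 0.1506
P(incorrect) = 1 − 0.1506 = 0.8494

0.849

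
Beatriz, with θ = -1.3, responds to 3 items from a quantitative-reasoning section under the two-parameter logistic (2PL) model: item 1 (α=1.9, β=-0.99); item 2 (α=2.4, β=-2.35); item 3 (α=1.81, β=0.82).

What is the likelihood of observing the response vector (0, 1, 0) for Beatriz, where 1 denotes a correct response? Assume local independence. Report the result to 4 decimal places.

P(θ) = 1 / (1 + exp(−α(θ − β)))
P_1 = 1/(1+e^{0.5890}) = 0.3569
P_2 = 1/(1+e^{-2.5200}) = 0.9255
P_3 = 1/(1+e^{3.8372}) = 0.0211
L = (1−P_1) × P_2 × (1−P_3) = 0.6431 × 0.9255 × 0.9789 = 0.58268

0.5827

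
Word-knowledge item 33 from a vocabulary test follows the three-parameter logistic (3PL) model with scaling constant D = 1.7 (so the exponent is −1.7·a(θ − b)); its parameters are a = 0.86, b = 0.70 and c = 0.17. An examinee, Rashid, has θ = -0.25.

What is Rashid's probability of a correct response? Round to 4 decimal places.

P(θ) = c + (1 − c) · 1 / (1 + exp(−D·a(θ − b)))
Exponent: 1.7 × 0.86 × (-0.25 − 0.70) = -1.3889
1/(1 + e^{1.3889}) = 0.1996
P = 0.17 + 0.83 × 0.1996 = 0.3357

0.3357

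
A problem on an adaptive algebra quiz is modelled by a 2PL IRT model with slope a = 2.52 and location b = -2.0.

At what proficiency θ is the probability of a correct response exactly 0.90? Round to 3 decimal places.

P(θ) = 1 / (1 + exp(−a(θ − b)))
logit = ln(0.9000/0.1000) = 2.1972
θ = b + logit/(a) = -2.0 + 2.1972/2.5200 = -1.1281

-1.128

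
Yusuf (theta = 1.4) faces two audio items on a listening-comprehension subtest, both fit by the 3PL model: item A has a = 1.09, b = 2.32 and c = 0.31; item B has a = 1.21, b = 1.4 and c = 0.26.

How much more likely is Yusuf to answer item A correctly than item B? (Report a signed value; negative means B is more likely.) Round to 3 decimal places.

-0.135

P(theta) = c + (1 − c) · 1 / (1 + exp(−a(theta − b)))
P_A = 0.4952
P_B = 0.6300
P_A − P_B = -0.1348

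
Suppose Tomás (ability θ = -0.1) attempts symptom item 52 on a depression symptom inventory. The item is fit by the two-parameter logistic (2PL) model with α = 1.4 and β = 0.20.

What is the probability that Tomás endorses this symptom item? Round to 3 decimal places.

P(θ) = 1 / (1 + exp(−α(θ − β)))
Exponent: 1.4 × (-0.1 − 0.20) = -0.4200
1/(1 + e^{0.4200}) = 0.3965

0.397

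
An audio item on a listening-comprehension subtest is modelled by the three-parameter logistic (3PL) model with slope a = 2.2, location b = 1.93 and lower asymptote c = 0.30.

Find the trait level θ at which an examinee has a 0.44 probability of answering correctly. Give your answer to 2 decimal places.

1.30

P(θ) = c + (1 − c) · 1 / (1 + exp(−a(θ − b)))
Remove guessing floor: (0.44 − 0.30)/(1 − 0.30) = 0.2000
logit = ln(0.2000/0.8000) = -1.3863
θ = b + logit/(a) = 1.93 + (-1.3863)/2.2000 = 1.2999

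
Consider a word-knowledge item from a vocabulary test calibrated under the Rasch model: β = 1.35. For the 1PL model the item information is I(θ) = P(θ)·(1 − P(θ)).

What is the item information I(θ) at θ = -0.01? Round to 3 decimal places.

0.163

P = 1/(1+e^{1.3600}) = 0.2042
P(1−P) = 0.2042 × 0.7958 = 0.1625
I = P(1−P) = 0.16253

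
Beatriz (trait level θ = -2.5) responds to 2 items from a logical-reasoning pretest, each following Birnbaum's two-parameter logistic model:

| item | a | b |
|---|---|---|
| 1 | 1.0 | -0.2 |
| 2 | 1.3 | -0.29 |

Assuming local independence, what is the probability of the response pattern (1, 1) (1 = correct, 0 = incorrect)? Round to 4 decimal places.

P(θ) = 1 / (1 + exp(−a(θ − b)))
P_1 = 1/(1+e^{2.3000}) = 0.0911
P_2 = 1/(1+e^{2.8730}) = 0.0535
L = P_1 × P_2 = 0.0911 × 0.0535 = 0.00488

0.0049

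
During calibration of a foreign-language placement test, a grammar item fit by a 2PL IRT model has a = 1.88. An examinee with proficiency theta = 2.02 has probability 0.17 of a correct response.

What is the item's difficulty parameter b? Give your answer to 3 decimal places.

2.863

P(theta) = 1 / (1 + exp(−a(theta − b)))
logit(0.17) = ln(0.17/0.83) = -1.5856
b = theta − logit/(a) = 2.02 − (-1.5856)/1.8800 = 2.8634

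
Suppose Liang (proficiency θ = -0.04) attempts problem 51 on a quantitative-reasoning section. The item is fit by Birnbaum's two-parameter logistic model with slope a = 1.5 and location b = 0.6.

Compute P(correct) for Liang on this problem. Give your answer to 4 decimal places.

0.2769

P(θ) = 1 / (1 + exp(−a(θ − b)))
Exponent: 1.5 × (-0.04 − 0.6) = -0.9600
1/(1 + e^{0.9600}) = 0.2769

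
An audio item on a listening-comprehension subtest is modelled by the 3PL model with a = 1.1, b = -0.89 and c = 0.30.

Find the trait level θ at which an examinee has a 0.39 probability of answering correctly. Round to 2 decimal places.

-2.63

P(θ) = c + (1 − c) · 1 / (1 + exp(−a(θ − b)))
Remove guessing floor: (0.39 − 0.30)/(1 − 0.30) = 0.1286
logit = ln(0.1286/0.8714) = -1.9136
θ = b + logit/(a) = -0.89 + (-1.9136)/1.1000 = -2.6297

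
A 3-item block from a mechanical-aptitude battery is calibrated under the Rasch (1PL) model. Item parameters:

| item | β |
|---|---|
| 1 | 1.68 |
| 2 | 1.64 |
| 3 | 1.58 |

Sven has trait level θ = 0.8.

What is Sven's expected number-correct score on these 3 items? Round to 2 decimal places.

P(θ) = 1 / (1 + exp(−(θ − β)))
P_1 = 1/(1+e^{0.8800}) = 0.2932
P_2 = 1/(1+e^{0.8400}) = 0.3015
P_3 = 1/(1+e^{0.7800}) = 0.3143
E[score] = 0.2932 + 0.3015 + 0.3143 = 0.9090

0.91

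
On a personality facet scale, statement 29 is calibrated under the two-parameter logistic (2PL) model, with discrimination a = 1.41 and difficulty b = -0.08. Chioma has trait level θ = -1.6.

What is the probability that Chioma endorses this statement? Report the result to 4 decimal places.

P(θ) = 1 / (1 + exp(−a(θ − b)))
Exponent: 1.41 × (-1.6 − (-0.08)) = -2.1432
1/(1 + e^{2.1432}) = 0.1050

0.1050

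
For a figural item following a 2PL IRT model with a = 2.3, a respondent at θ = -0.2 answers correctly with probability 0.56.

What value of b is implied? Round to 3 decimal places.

-0.305

P(θ) = 1 / (1 + exp(−a(θ − b)))
logit(0.56) = ln(0.56/0.44) = 0.2412
b = θ − logit/(a) = -0.2 − 0.2412/2.3000 = -0.3049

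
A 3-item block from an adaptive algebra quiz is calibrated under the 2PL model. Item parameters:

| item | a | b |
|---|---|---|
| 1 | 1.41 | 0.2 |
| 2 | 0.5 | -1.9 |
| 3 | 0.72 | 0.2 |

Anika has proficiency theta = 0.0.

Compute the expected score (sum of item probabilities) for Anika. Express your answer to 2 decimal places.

1.62

P(theta) = 1 / (1 + exp(−a(theta − b)))
P_1 = 1/(1+e^{0.2820}) = 0.4300
P_2 = 1/(1+e^{-0.9500}) = 0.7211
P_3 = 1/(1+e^{0.1440}) = 0.4641
E[score] = 0.4300 + 0.7211 + 0.4641 = 1.6151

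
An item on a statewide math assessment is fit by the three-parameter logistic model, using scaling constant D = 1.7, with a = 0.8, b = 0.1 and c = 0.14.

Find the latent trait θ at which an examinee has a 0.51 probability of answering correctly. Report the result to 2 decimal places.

P(θ) = c + (1 − c) · 1 / (1 + exp(−D·a(θ − b)))
Remove guessing floor: (0.51 − 0.14)/(1 − 0.14) = 0.4302
logit = ln(0.4302/0.5698) = -0.2809
θ = b + logit/(1.7·a) = 0.1 + (-0.2809)/1.3600 = -0.1065

-0.11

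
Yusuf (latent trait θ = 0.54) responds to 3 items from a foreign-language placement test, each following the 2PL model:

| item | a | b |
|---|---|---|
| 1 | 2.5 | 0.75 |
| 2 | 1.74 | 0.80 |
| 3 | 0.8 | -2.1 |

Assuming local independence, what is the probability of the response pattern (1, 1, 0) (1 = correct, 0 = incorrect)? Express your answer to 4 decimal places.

P(θ) = 1 / (1 + exp(−a(θ − b)))
P_1 = 1/(1+e^{0.5250}) = 0.3717
P_2 = 1/(1+e^{0.4524}) = 0.3888
P_3 = 1/(1+e^{-2.1120}) = 0.8921
L = P_1 × P_2 × (1−P_3) = 0.3717 × 0.3888 × 0.1079 = 0.01560

0.0156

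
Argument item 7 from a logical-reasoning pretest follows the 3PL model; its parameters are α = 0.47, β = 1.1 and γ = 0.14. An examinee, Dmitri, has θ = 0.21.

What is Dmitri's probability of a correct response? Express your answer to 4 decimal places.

P(θ) = γ + (1 − γ) · 1 / (1 + exp(−α(θ − β)))
Exponent: 0.47 × (0.21 − 1.1) = -0.4183
1/(1 + e^{0.4183}) = 0.3969
P = 0.14 + 0.86 × 0.3969 = 0.4814

0.4814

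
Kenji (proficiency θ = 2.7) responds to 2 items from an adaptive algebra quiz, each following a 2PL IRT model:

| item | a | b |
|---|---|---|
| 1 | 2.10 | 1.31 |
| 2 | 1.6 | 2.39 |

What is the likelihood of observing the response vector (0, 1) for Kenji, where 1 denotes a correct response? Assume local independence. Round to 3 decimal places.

P(θ) = 1 / (1 + exp(−a(θ − b)))
P_1 = 1/(1+e^{-2.9190}) = 0.9488
P_2 = 1/(1+e^{-0.4960}) = 0.6215
L = (1−P_1) × P_2 = 0.0512 × 0.6215 = 0.03184

0.032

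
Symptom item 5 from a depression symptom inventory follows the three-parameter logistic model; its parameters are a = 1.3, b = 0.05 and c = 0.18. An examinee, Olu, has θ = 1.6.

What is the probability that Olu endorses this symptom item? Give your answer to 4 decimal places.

P(θ) = c + (1 − c) · 1 / (1 + exp(−a(θ − b)))
Exponent: 1.3 × (1.6 − 0.05) = 2.0150
1/(1 + e^{-2.0150}) = 0.8824
P = 0.18 + 0.82 × 0.8824 = 0.9035

0.9035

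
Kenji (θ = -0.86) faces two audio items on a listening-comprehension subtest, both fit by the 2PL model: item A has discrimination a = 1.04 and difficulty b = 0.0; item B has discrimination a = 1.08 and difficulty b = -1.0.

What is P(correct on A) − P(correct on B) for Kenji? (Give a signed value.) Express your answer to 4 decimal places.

-0.2475

P(θ) = 1 / (1 + exp(−a(θ − b)))
P_A = 0.2902
P_B = 0.5377
P_A − P_B = -0.2475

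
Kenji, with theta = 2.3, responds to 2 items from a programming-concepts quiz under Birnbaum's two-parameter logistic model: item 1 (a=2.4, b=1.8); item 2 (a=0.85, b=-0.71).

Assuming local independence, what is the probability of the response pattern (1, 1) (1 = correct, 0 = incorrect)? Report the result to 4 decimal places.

P(theta) = 1 / (1 + exp(−a(theta − b)))
P_1 = 1/(1+e^{-1.2000}) = 0.7685
P_2 = 1/(1+e^{-2.5585}) = 0.9281
L = P_1 × P_2 = 0.7685 × 0.9281 = 0.71330

0.7133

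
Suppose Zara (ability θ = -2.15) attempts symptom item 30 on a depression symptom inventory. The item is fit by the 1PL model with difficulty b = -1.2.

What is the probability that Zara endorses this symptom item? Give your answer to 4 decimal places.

P(θ) = 1 / (1 + exp(−(θ − b)))
Exponent: (-2.15 − (-1.2)) = -0.9500
1/(1 + e^{0.9500}) = 0.2789
P = 0.2789

0.2789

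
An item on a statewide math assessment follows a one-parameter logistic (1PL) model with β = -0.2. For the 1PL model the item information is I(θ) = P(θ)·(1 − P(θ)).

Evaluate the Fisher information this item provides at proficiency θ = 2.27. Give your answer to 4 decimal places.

0.0719

P = 1/(1+e^{-2.4700}) = 0.9220
P(1−P) = 0.9220 × 0.0780 = 0.0719
I = P(1−P) = 0.07191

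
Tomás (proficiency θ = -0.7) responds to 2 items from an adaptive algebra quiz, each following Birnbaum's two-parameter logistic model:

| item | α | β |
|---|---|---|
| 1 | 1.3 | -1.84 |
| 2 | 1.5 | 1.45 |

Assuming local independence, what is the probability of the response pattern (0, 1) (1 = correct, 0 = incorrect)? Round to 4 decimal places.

P(θ) = 1 / (1 + exp(−α(θ − β)))
P_1 = 1/(1+e^{-1.4820}) = 0.8149
P_2 = 1/(1+e^{3.2250}) = 0.0382
L = (1−P_1) × P_2 = 0.1851 × 0.0382 = 0.00708

0.0071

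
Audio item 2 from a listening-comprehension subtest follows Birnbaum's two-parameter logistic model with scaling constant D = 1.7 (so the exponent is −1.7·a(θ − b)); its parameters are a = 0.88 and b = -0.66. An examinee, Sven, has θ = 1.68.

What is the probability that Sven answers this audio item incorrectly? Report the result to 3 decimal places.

0.029

P(θ) = 1 / (1 + exp(−D·a(θ − b)))
Exponent: 1.7 × 0.88 × (1.68 − (-0.66)) = 3.5006
1/(1 + e^{-3.5006}) = 0.9707
P = 0.9707
P(incorrect) = 1 − 0.9707 = 0.0293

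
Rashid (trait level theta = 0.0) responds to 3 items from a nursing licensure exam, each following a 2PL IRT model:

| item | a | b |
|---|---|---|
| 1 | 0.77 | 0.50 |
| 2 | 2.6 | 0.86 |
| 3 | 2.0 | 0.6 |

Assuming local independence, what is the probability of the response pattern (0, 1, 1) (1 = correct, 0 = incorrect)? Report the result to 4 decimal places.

0.0133

P(theta) = 1 / (1 + exp(−a(theta − b)))
P_1 = 1/(1+e^{0.3850}) = 0.4049
P_2 = 1/(1+e^{2.2360}) = 0.0966
P_3 = 1/(1+e^{1.2000}) = 0.2315
L = (1−P_1) × P_2 × P_3 = 0.5951 × 0.0966 × 0.2315 = 0.01330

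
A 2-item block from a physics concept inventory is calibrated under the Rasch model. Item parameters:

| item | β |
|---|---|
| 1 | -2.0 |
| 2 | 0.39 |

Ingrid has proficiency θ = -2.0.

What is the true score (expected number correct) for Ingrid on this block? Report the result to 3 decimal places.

0.584

P(θ) = 1 / (1 + exp(−(θ − β)))
P_1 = 1/(1+e^{0.0000}) = 0.5000
P_2 = 1/(1+e^{2.3900}) = 0.0839
E[score] = 0.5000 + 0.0839 = 0.5839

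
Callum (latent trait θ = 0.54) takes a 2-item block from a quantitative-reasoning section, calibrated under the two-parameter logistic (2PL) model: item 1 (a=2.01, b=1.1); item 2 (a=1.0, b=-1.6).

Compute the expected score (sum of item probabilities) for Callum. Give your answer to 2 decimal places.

P(θ) = 1 / (1 + exp(−a(θ − b)))
P_1 = 1/(1+e^{1.1256}) = 0.2450
P_2 = 1/(1+e^{-2.1400}) = 0.8947
E[score] = 0.2450 + 0.8947 = 1.1397

1.14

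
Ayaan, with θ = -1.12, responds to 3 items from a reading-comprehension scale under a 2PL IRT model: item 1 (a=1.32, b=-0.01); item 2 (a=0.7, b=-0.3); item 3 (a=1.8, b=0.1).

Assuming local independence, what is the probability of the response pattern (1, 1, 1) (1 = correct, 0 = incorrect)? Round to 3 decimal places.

P(θ) = 1 / (1 + exp(−a(θ − b)))
P_1 = 1/(1+e^{1.4652}) = 0.1877
P_2 = 1/(1+e^{0.5740}) = 0.3603
P_3 = 1/(1+e^{2.1960}) = 0.1001
L = P_1 × P_2 × P_3 = 0.1877 × 0.3603 × 0.1001 = 0.00677

0.007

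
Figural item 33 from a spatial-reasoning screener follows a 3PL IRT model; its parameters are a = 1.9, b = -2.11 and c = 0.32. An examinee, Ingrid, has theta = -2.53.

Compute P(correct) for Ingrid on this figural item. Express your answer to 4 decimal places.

P(theta) = c + (1 − c) · 1 / (1 + exp(−a(theta − b)))
Exponent: 1.9 × (-2.53 − (-2.11)) = -0.7980
1/(1 + e^{0.7980}) = 0.3105
P = 0.32 + 0.68 × 0.3105 = 0.5311

0.5311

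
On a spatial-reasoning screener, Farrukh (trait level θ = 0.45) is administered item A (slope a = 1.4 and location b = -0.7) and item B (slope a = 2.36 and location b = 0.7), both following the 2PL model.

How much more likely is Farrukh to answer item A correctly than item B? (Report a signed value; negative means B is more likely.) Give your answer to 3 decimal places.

P(θ) = 1 / (1 + exp(−a(θ − b)))
P_A = 0.8334
P_B = 0.3566
P_A − P_B = 0.4768

0.477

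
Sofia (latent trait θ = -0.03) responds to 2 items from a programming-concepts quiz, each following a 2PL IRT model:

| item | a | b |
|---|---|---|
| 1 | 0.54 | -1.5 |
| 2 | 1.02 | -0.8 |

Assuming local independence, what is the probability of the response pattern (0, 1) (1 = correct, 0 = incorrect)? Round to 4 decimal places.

P(θ) = 1 / (1 + exp(−a(θ − b)))
P_1 = 1/(1+e^{-0.7938}) = 0.6886
P_2 = 1/(1+e^{-0.7854}) = 0.6868
L = (1−P_1) × P_2 = 0.3114 × 0.6868 = 0.21385

0.2139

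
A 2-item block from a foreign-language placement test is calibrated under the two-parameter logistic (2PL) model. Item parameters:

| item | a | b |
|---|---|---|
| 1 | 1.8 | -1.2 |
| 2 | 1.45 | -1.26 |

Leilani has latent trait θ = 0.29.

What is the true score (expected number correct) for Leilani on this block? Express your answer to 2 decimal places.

P(θ) = 1 / (1 + exp(−a(θ − b)))
P_1 = 1/(1+e^{-2.6820}) = 0.9360
P_2 = 1/(1+e^{-2.2475}) = 0.9044
E[score] = 0.9360 + 0.9044 = 1.8404

1.84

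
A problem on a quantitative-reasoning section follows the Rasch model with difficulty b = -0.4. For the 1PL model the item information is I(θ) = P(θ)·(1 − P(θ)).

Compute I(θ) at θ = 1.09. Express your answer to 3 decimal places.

P = 1/(1+e^{-1.4900}) = 0.8161
P(1−P) = 0.8161 × 0.1839 = 0.1501
I = P(1−P) = 0.15009

0.150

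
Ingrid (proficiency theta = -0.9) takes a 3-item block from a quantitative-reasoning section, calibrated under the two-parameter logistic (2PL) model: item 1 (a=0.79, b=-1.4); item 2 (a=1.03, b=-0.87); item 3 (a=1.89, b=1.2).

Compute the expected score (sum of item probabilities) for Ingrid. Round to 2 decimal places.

P(theta) = 1 / (1 + exp(−a(theta − b)))
P_1 = 1/(1+e^{-0.3950}) = 0.5975
P_2 = 1/(1+e^{0.0309}) = 0.4923
P_3 = 1/(1+e^{3.9690}) = 0.0185
E[score] = 0.5975 + 0.4923 + 0.0185 = 1.1083

1.11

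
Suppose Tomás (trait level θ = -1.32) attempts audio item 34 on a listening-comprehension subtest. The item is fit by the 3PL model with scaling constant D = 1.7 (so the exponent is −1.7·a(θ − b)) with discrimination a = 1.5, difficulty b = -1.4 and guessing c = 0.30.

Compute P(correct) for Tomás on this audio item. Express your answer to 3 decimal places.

P(θ) = c + (1 − c) · 1 / (1 + exp(−D·a(θ − b)))
Exponent: 1.7 × 1.5 × (-1.32 − (-1.4)) = 0.2040
1/(1 + e^{-0.2040}) = 0.5508
P = 0.30 + 0.70 × 0.5508 = 0.6856

0.686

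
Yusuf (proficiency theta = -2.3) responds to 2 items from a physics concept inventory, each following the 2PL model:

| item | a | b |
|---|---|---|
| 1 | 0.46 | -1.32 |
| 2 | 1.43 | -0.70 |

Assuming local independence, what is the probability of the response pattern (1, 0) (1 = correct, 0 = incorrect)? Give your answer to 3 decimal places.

0.353

P(theta) = 1 / (1 + exp(−a(theta − b)))
P_1 = 1/(1+e^{0.4508}) = 0.3892
P_2 = 1/(1+e^{2.2880}) = 0.0921
L = P_1 × (1−P_2) = 0.3892 × 0.9079 = 0.35332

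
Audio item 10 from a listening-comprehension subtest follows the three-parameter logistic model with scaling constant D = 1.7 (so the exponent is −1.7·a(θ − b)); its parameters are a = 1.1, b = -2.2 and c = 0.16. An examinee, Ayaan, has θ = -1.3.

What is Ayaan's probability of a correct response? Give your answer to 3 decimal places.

0.868

P(θ) = c + (1 − c) · 1 / (1 + exp(−D·a(θ − b)))
Exponent: 1.7 × 1.1 × (-1.3 − (-2.2)) = 1.6830
1/(1 + e^{-1.6830}) = 0.8433
P = 0.16 + 0.84 × 0.8433 = 0.8684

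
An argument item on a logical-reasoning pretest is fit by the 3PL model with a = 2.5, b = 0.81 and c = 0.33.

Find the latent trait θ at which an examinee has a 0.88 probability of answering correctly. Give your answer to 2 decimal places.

1.42

P(θ) = c + (1 − c) · 1 / (1 + exp(−a(θ − b)))
Remove guessing floor: (0.88 − 0.33)/(1 − 0.33) = 0.8209
logit = ln(0.8209/0.1791) = 1.5224
θ = b + logit/(a) = 0.81 + 1.5224/2.5000 = 1.4190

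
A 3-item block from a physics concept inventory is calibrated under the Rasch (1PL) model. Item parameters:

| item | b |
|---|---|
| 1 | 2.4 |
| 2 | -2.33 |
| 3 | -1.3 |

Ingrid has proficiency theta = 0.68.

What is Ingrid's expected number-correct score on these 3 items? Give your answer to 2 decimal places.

1.98

P(theta) = 1 / (1 + exp(−(theta − b)))
P_1 = 1/(1+e^{1.7200}) = 0.1519
P_2 = 1/(1+e^{-3.0100}) = 0.9530
P_3 = 1/(1+e^{-1.9800}) = 0.8787
E[score] = 0.1519 + 0.9530 + 0.8787 = 1.9836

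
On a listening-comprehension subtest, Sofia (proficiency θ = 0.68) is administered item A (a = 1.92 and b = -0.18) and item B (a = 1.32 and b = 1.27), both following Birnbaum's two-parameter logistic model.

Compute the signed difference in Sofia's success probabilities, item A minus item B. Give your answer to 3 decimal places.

P(θ) = 1 / (1 + exp(−a(θ − b)))
P_A = 0.8391
P_B = 0.3146
P_A − P_B = 0.5245

0.524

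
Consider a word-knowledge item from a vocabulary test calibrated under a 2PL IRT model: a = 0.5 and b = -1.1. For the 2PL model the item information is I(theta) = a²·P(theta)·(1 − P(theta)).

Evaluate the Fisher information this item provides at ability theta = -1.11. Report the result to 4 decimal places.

0.0625

P = 1/(1+e^{0.0050}) = 0.4988
P(1−P) = 0.4988 × 0.5012 = 0.2500
I = a² × P(1−P) = 0.5² × 0.2500 = 0.06250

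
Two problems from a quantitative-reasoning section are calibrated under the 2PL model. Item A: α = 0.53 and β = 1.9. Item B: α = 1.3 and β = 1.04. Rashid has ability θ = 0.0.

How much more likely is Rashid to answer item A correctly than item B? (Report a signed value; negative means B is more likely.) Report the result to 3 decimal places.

0.062

P(θ) = 1 / (1 + exp(−α(θ − β)))
P_A = 0.2676
P_B = 0.2055
P_A − P_B = 0.0620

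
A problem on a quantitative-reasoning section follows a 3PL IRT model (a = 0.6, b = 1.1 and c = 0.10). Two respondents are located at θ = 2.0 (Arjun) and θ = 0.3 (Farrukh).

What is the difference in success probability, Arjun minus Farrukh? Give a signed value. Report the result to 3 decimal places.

P(θ) = c + (1 − c) · 1 / (1 + exp(−a(θ − b)))
P(Arjun) = 0.6686  [exponent 0.5400]
P(Farrukh) = 0.4440  [exponent -0.4800]
Difference = 0.6686 − 0.4440 = 0.2246

0.225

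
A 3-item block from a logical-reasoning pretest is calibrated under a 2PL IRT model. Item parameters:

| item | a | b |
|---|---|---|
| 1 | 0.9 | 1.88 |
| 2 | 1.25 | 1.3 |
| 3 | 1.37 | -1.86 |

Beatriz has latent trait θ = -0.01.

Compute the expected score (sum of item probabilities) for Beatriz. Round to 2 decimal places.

P(θ) = 1 / (1 + exp(−a(θ − b)))
P_1 = 1/(1+e^{1.7010}) = 0.1543
P_2 = 1/(1+e^{1.6375}) = 0.1628
P_3 = 1/(1+e^{-2.5345}) = 0.9265
E[score] = 0.1543 + 0.1628 + 0.9265 = 1.2437

1.24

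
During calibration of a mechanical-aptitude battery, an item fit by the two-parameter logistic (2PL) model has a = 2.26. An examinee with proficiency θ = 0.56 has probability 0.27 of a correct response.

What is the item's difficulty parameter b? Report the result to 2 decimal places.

P(θ) = 1 / (1 + exp(−a(θ − b)))
logit(0.27) = ln(0.27/0.73) = -0.9946
b = θ − logit/(a) = 0.56 − (-0.9946)/2.2600 = 1.0001

1.00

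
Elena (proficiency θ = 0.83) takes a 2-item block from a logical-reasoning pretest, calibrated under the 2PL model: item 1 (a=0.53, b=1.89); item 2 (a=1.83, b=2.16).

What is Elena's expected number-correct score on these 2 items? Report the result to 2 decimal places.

0.44

P(θ) = 1 / (1 + exp(−a(θ − b)))
P_1 = 1/(1+e^{0.5618}) = 0.3631
P_2 = 1/(1+e^{2.4339}) = 0.0806
E[score] = 0.3631 + 0.0806 = 0.4438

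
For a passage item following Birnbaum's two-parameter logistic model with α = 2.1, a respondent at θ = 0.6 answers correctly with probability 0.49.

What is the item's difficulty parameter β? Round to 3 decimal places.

P(θ) = 1 / (1 + exp(−α(θ − β)))
logit(0.49) = ln(0.49/0.51) = -0.0400
β = θ − logit/(α) = 0.6 − (-0.0400)/2.1000 = 0.6191

0.619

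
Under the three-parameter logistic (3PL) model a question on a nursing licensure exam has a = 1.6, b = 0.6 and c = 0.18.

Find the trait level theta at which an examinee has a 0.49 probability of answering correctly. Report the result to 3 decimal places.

P(theta) = c + (1 − c) · 1 / (1 + exp(−a(theta − b)))
Remove guessing floor: (0.49 − 0.18)/(1 − 0.18) = 0.3780
logit = ln(0.3780/0.6220) = -0.4978
theta = b + logit/(a) = 0.6 + (-0.4978)/1.6000 = 0.2889

0.289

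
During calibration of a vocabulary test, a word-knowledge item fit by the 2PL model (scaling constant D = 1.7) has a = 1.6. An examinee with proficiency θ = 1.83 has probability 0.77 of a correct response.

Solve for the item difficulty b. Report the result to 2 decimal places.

1.39

P(θ) = 1 / (1 + exp(−D·a(θ − b)))
logit(0.77) = ln(0.77/0.23) = 1.2083
b = θ − logit/(1.7·a) = 1.83 − 1.2083/2.7200 = 1.3858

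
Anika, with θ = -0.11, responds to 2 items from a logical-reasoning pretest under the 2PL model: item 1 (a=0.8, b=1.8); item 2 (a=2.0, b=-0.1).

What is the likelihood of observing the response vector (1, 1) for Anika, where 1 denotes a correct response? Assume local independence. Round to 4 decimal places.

0.0883

P(θ) = 1 / (1 + exp(−a(θ − b)))
P_1 = 1/(1+e^{1.5280}) = 0.1783
P_2 = 1/(1+e^{0.0200}) = 0.4950
L = P_1 × P_2 = 0.1783 × 0.4950 = 0.08825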